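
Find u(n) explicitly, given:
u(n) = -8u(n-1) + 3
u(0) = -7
First-order linear non-homogeneous.
Homogeneous solution: u_h(n) = A·(-8)^n.
Try constant particular solution u_p = K: K = -8K + 3 ⇒ K = \frac{1}{3}.
General: u(n) = A·(-8)^n + \frac{1}{3}.
Apply u(0) = -7: A + \frac{1}{3} = -7 ⇒ A = - \frac{22}{3}.
So u(n) = \frac{1}{3} - \frac{22 \left(-8\right)^{n}}{3}.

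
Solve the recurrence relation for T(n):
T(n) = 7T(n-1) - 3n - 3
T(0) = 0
First-order linear with linear forcing.
Homogeneous solution: T_h(n) = A·(7)^n.
Try particular T_p(n) = pn + q. Substituting:
  pn + q = 7(p(n-1) + q) - 3n - 3.
Matching the n-coefficient: p = 7p - 3 ⇒ p = \frac{1}{2}.
Matching constants: q = -7p + 7q - 3 ⇒ q = \frac{13}{12}.
General: T(n) = A·(7)^n + \frac{n}{2} + \frac{13}{12}.
Apply T(0) = 0: A + \frac{13}{12} = 0 ⇒ A = - \frac{13}{12}.
So T(n) = - \frac{13 \cdot 7^{n}}{12} + \frac{n}{2} + \frac{13}{12}.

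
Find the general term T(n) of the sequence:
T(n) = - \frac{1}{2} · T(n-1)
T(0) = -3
Pure geometric recurrence with ratio - \frac{1}{2}.
By induction T(n) = T(0) · (- \frac{1}{2})^n = - 3 \left(- \frac{1}{2}\right)^{n}.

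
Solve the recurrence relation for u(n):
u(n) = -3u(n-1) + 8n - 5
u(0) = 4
First-order linear with linear forcing.
Homogeneous solution: u_h(n) = A·(-3)^n.
Try particular u_p(n) = pn + q. Substituting:
  pn + q = -3(p(n-1) + q) + 8n - 5.
Matching the n-coefficient: p = -3p + 8 ⇒ p = 2.
Matching constants: q = 3p - 3q - 5 ⇒ q = \frac{1}{4}.
General: u(n) = A·(-3)^n + 2 n + \frac{1}{4}.
Apply u(0) = 4: A + \frac{1}{4} = 4 ⇒ A = \frac{15}{4}.
So u(n) = \frac{15 \left(-3\right)^{n}}{4} + 2 n + \frac{1}{4}.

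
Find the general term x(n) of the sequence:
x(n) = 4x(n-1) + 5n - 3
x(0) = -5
First-order linear with linear forcing.
Homogeneous solution: x_h(n) = A·(4)^n.
Try particular x_p(n) = pn + q. Substituting:
  pn + q = 4(p(n-1) + q) + 5n - 3.
Matching the n-coefficient: p = 4p + 5 ⇒ p = - \frac{5}{3}.
Matching constants: q = -4p + 4q - 3 ⇒ q = - \frac{11}{9}.
General: x(n) = A·(4)^n - \frac{5 n}{3} - \frac{11}{9}.
Apply x(0) = -5: A - \frac{11}{9} = -5 ⇒ A = - \frac{34}{9}.
So x(n) = - \frac{34 \cdot 4^{n}}{9} - \frac{5 n}{3} - \frac{11}{9}.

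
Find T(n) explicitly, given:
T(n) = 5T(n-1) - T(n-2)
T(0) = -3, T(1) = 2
Characteristic equation: x² - 5x + 1 = 0.
Discriminant Δ = (5)² + 4·(-1) = 21.
Roots r₁,₂ = (5 ± √21)/2, so r₁ = \frac{\sqrt{21}}{2} + \frac{5}{2}, r₂ = \frac{5}{2} - \frac{\sqrt{21}}{2}.
General solution: T(n) = A·r₁^n + B·r₂^n.
From the initial conditions, A + B = -3 and r₁A + r₂B = 2.
Since r₁ - r₂ = √21: A = (2 - (-3)r₂)/√21 = - \frac{3}{2} + \frac{19 \sqrt{21}}{42}, and B = -3 - A = - \frac{19 \sqrt{21}}{42} - \frac{3}{2}.
So T(n) = \left(- \frac{3}{2} + \frac{19 \sqrt{21}}{42}\right)\left(\frac{\sqrt{21}}{2} + \frac{5}{2}\right)^n + \left(- \frac{19 \sqrt{21}}{42} - \frac{3}{2}\right)\left(\frac{5}{2} - \frac{\sqrt{21}}{2}\right)^n.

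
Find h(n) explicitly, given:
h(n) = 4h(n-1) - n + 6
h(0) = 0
First-order linear with linear forcing.
Homogeneous solution: h_h(n) = A·(4)^n.
Try particular h_p(n) = pn + q. Substituting:
  pn + q = 4(p(n-1) + q) - n + 6.
Matching the n-coefficient: p = 4p - 1 ⇒ p = \frac{1}{3}.
Matching constants: q = -4p + 4q + 6 ⇒ q = - \frac{14}{9}.
General: h(n) = A·(4)^n + \frac{n}{3} - \frac{14}{9}.
Apply h(0) = 0: A - \frac{14}{9} = 0 ⇒ A = \frac{14}{9}.
So h(n) = \frac{14 \cdot 4^{n}}{9} + \frac{n}{3} - \frac{14}{9}.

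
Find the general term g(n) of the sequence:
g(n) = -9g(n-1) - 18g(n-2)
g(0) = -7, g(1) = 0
Characteristic equation: x² + 9x + 18 = 0, which factors as (x - (-3))(x - (-6)) = 0.
Roots r₁ = -3, r₂ = -6 (distinct).
General solution: g(n) = A·(-3)^n + B·(-6)^n.
From g(0) = -7: A + B = -7.
From g(1) = 0: -3A - 6B = 0.
Solving: A = -14, B = 7.
So g(n) = - 14 \left(-3\right)^{n} + 7 \left(-6\right)^{n}.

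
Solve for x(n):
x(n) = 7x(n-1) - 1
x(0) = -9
First-order linear non-homogeneous.
Homogeneous solution: x_h(n) = A·(7)^n.
Try constant particular solution x_p = K: K = 7K - 1 ⇒ K = \frac{1}{6}.
General: x(n) = A·(7)^n + \frac{1}{6}.
Apply x(0) = -9: A + \frac{1}{6} = -9 ⇒ A = - \frac{55}{6}.
So x(n) = \frac{1}{6} - \frac{55 \cdot 7^{n}}{6}.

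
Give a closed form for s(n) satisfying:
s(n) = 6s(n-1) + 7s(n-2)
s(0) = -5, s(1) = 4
Characteristic equation: x² - 6x - 7 = 0, which factors as (x - (-1))(x - (7)) = 0.
Roots r₁ = -1, r₂ = 7 (distinct).
General solution: s(n) = A·(-1)^n + B·(7)^n.
From s(0) = -5: A + B = -5.
From s(1) = 4: -A + 7B = 4.
Solving: A = - \frac{39}{8}, B = - \frac{1}{8}.
So s(n) = - \frac{39 \left(-1\right)^{n}}{8} - \frac{7^{n}}{8}.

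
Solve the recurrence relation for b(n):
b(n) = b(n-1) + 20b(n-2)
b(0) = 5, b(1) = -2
Characteristic equation: x² - x - 20 = 0, which factors as (x - (-4))(x - (5)) = 0.
Roots r₁ = -4, r₂ = 5 (distinct).
General solution: b(n) = A·(-4)^n + B·(5)^n.
From b(0) = 5: A + B = 5.
From b(1) = -2: -4A + 5B = -2.
Solving: A = 3, B = 2.
So b(n) = 3 \left(-4\right)^{n} + 2 \cdot 5^{n}.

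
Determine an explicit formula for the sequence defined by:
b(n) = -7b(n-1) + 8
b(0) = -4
First-order linear non-homogeneous.
Homogeneous solution: b_h(n) = A·(-7)^n.
Try constant particular solution b_p = K: K = -7K + 8 ⇒ K = 1.
General: b(n) = A·(-7)^n + 1.
Apply b(0) = -4: A + 1 = -4 ⇒ A = -5.
So b(n) = 1 - 5 \left(-7\right)^{n}.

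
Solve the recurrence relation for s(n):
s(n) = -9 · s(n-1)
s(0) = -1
Pure geometric recurrence with ratio -9.
By induction s(n) = s(0) · (-9)^n = - \left(-9\right)^{n}.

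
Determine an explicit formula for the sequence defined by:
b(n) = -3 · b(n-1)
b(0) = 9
Pure geometric recurrence with ratio -3.
By induction b(n) = b(0) · (-3)^n = 9 \left(-3\right)^{n}.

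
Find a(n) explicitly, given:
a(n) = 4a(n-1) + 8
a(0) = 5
First-order linear non-homogeneous.
Homogeneous solution: a_h(n) = A·(4)^n.
Try constant particular solution a_p = K: K = 4K + 8 ⇒ K = - \frac{8}{3}.
General: a(n) = A·(4)^n - \frac{8}{3}.
Apply a(0) = 5: A - \frac{8}{3} = 5 ⇒ A = \frac{23}{3}.
So a(n) = \frac{23 \cdot 4^{n}}{3} - \frac{8}{3}.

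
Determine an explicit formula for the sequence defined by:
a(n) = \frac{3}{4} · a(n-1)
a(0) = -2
Pure geometric recurrence with ratio \frac{3}{4}.
By induction a(n) = a(0) · (\frac{3}{4})^n = - 2 \left(\frac{3}{4}\right)^{n}.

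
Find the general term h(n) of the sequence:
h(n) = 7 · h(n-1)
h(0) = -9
Pure geometric recurrence with ratio 7.
By induction h(n) = h(0) · (7)^n = - 9 \cdot 7^{n}.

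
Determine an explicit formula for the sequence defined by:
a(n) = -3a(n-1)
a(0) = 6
This is a homogeneous first-order recurrence with ratio -3.
By induction a(n) = a(0) · (-3)^n = 6 \left(-3\right)^{n}.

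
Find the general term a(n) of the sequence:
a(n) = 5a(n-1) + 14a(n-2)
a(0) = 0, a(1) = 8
Characteristic equation: x² - 5x - 14 = 0, which factors as (x - (-2))(x - (7)) = 0.
Roots r₁ = -2, r₂ = 7 (distinct).
General solution: a(n) = A·(-2)^n + B·(7)^n.
From a(0) = 0: A + B = 0.
From a(1) = 8: -2A + 7B = 8.
Solving: A = - \frac{8}{9}, B = \frac{8}{9}.
So a(n) = - \frac{8 \left(-2\right)^{n}}{9} + \frac{8 \cdot 7^{n}}{9}.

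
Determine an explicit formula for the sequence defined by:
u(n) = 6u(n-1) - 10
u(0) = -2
First-order linear non-homogeneous.
Homogeneous solution: u_h(n) = A·(6)^n.
Try constant particular solution u_p = K: K = 6K - 10 ⇒ K = 2.
General: u(n) = A·(6)^n + 2.
Apply u(0) = -2: A + 2 = -2 ⇒ A = -4.
So u(n) = 2 - 4 \cdot 6^{n}.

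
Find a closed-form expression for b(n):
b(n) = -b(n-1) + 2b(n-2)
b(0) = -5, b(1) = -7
Characteristic equation: x² + x - 2 = 0, which factors as (x - (-2))(x - (1)) = 0.
Roots r₁ = -2, r₂ = 1 (distinct).
General solution: b(n) = A·(-2)^n + B·(1)^n.
From b(0) = -5: A + B = -5.
From b(1) = -7: -2A + B = -7.
Solving: A = \frac{2}{3}, B = - \frac{17}{3}.
So b(n) = \frac{2 \left(-2\right)^{n}}{3} - \frac{17}{3}.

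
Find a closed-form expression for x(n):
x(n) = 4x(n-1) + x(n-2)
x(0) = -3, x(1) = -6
Characteristic equation: x² - 4x - 1 = 0.
Discriminant Δ = (4)² + 4·(1) = 20.
Roots r₁,₂ = (4 ± √20)/2, so r₁ = 2 + \sqrt{5}, r₂ = 2 - \sqrt{5}.
General solution: x(n) = A·r₁^n + B·r₂^n.
From the initial conditions, A + B = -3 and r₁A + r₂B = -6.
Since r₁ - r₂ = √20: A = (-6 - (-3)r₂)/√20 = - \frac{3}{2}, and B = -3 - A = - \frac{3}{2}.
So x(n) = \left(- \frac{3}{2}\right)\left(2 + \sqrt{5}\right)^n + \left(- \frac{3}{2}\right)\left(2 - \sqrt{5}\right)^n.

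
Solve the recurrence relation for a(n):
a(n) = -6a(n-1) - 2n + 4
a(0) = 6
First-order linear with linear forcing.
Homogeneous solution: a_h(n) = A·(-6)^n.
Try particular a_p(n) = pn + q. Substituting:
  pn + q = -6(p(n-1) + q) - 2n + 4.
Matching the n-coefficient: p = -6p - 2 ⇒ p = - \frac{2}{7}.
Matching constants: q = 6p - 6q + 4 ⇒ q = \frac{16}{49}.
General: a(n) = A·(-6)^n - \frac{2 n}{7} + \frac{16}{49}.
Apply a(0) = 6: A + \frac{16}{49} = 6 ⇒ A = \frac{278}{49}.
So a(n) = \frac{278 \left(-6\right)^{n}}{49} - \frac{2 n}{7} + \frac{16}{49}.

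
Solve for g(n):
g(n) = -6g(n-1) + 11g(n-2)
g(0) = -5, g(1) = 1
Characteristic equation: x² + 6x - 11 = 0.
Discriminant Δ = (-6)² + 4·(11) = 80.
Roots r₁,₂ = (-6 ± √80)/2, so r₁ = -3 + 2 \sqrt{5}, r₂ = - 2 \sqrt{5} - 3.
General solution: g(n) = A·r₁^n + B·r₂^n.
From the initial conditions, A + B = -5 and r₁A + r₂B = 1.
Since r₁ - r₂ = √80: A = (1 - (-5)r₂)/√80 = - \frac{5}{2} - \frac{7 \sqrt{5}}{10}, and B = -5 - A = - \frac{5}{2} + \frac{7 \sqrt{5}}{10}.
So g(n) = \left(- \frac{5}{2} - \frac{7 \sqrt{5}}{10}\right)\left(-3 + 2 \sqrt{5}\right)^n + \left(- \frac{5}{2} + \frac{7 \sqrt{5}}{10}\right)\left(- 2 \sqrt{5} - 3\right)^n.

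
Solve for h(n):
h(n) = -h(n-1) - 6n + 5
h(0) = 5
First-order linear with linear forcing.
Homogeneous solution: h_h(n) = A·(-1)^n.
Try particular h_p(n) = pn + q. Substituting:
  pn + q = -(p(n-1) + q) - 6n + 5.
Matching the n-coefficient: p = -p - 6 ⇒ p = -3.
Matching constants: q = p - q + 5 ⇒ q = 1.
General: h(n) = A·(-1)^n - 3 n + 1.
Apply h(0) = 5: A + 1 = 5 ⇒ A = 4.
So h(n) = 4 \left(-1\right)^{n} - 3 n + 1.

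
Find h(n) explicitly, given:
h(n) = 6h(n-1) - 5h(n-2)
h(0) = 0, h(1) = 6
Characteristic equation: x² - 6x + 5 = 0, which factors as (x - (5))(x - (1)) = 0.
Roots r₁ = 5, r₂ = 1 (distinct).
General solution: h(n) = A·(5)^n + B·(1)^n.
From h(0) = 0: A + B = 0.
From h(1) = 6: 5A + B = 6.
Solving: A = \frac{3}{2}, B = - \frac{3}{2}.
So h(n) = \frac{3 \cdot 5^{n}}{2} - \frac{3}{2}.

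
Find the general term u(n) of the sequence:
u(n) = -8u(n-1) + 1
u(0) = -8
First-order linear non-homogeneous.
Homogeneous solution: u_h(n) = A·(-8)^n.
Try constant particular solution u_p = K: K = -8K + 1 ⇒ K = \frac{1}{9}.
General: u(n) = A·(-8)^n + \frac{1}{9}.
Apply u(0) = -8: A + \frac{1}{9} = -8 ⇒ A = - \frac{73}{9}.
So u(n) = \frac{1}{9} - \frac{73 \left(-8\right)^{n}}{9}.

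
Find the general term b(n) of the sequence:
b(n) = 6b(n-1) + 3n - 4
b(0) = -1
First-order linear with linear forcing.
Homogeneous solution: b_h(n) = A·(6)^n.
Try particular b_p(n) = pn + q. Substituting:
  pn + q = 6(p(n-1) + q) + 3n - 4.
Matching the n-coefficient: p = 6p + 3 ⇒ p = - \frac{3}{5}.
Matching constants: q = -6p + 6q - 4 ⇒ q = \frac{2}{25}.
General: b(n) = A·(6)^n - \frac{3 n}{5} + \frac{2}{25}.
Apply b(0) = -1: A + \frac{2}{25} = -1 ⇒ A = - \frac{27}{25}.
So b(n) = - \frac{27 \cdot 6^{n}}{25} - \frac{3 n}{5} + \frac{2}{25}.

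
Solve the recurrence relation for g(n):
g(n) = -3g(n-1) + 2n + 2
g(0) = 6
First-order linear with linear forcing.
Homogeneous solution: g_h(n) = A·(-3)^n.
Try particular g_p(n) = pn + q. Substituting:
  pn + q = -3(p(n-1) + q) + 2n + 2.
Matching the n-coefficient: p = -3p + 2 ⇒ p = \frac{1}{2}.
Matching constants: q = 3p - 3q + 2 ⇒ q = \frac{7}{8}.
General: g(n) = A·(-3)^n + \frac{n}{2} + \frac{7}{8}.
Apply g(0) = 6: A + \frac{7}{8} = 6 ⇒ A = \frac{41}{8}.
So g(n) = \frac{41 \left(-3\right)^{n}}{8} + \frac{n}{2} + \frac{7}{8}.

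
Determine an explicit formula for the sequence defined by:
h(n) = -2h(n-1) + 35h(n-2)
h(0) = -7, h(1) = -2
Characteristic equation: x² + 2x - 35 = 0, which factors as (x - (5))(x - (-7)) = 0.
Roots r₁ = 5, r₂ = -7 (distinct).
General solution: h(n) = A·(5)^n + B·(-7)^n.
From h(0) = -7: A + B = -7.
From h(1) = -2: 5A - 7B = -2.
Solving: A = - \frac{17}{4}, B = - \frac{11}{4}.
So h(n) = - \frac{11 \left(-7\right)^{n}}{4} - \frac{17 \cdot 5^{n}}{4}.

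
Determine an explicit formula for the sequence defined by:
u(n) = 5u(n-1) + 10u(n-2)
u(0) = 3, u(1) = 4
Characteristic equation: x² - 5x - 10 = 0.
Discriminant Δ = (5)² + 4·(10) = 65.
Roots r₁,₂ = (5 ± √65)/2, so r₁ = \frac{5}{2} + \frac{\sqrt{65}}{2}, r₂ = \frac{5}{2} - \frac{\sqrt{65}}{2}.
General solution: u(n) = A·r₁^n + B·r₂^n.
From the initial conditions, A + B = 3 and r₁A + r₂B = 4.
Since r₁ - r₂ = √65: A = (4 - (3)r₂)/√65 = \frac{3}{2} - \frac{7 \sqrt{65}}{130}, and B = 3 - A = \frac{7 \sqrt{65}}{130} + \frac{3}{2}.
So u(n) = \left(\frac{3}{2} - \frac{7 \sqrt{65}}{130}\right)\left(\frac{5}{2} + \frac{\sqrt{65}}{2}\right)^n + \left(\frac{7 \sqrt{65}}{130} + \frac{3}{2}\right)\left(\frac{5}{2} - \frac{\sqrt{65}}{2}\right)^n.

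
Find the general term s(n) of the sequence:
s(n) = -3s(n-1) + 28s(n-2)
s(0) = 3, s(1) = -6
Characteristic equation: x² + 3x - 28 = 0, which factors as (x - (4))(x - (-7)) = 0.
Roots r₁ = 4, r₂ = -7 (distinct).
General solution: s(n) = A·(4)^n + B·(-7)^n.
From s(0) = 3: A + B = 3.
From s(1) = -6: 4A - 7B = -6.
Solving: A = \frac{15}{11}, B = \frac{18}{11}.
So s(n) = \frac{18 \left(-7\right)^{n}}{11} + \frac{15 \cdot 4^{n}}{11}.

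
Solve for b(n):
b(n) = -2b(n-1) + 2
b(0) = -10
First-order linear non-homogeneous.
Homogeneous solution: b_h(n) = A·(-2)^n.
Try constant particular solution b_p = K: K = -2K + 2 ⇒ K = \frac{2}{3}.
General: b(n) = A·(-2)^n + \frac{2}{3}.
Apply b(0) = -10: A + \frac{2}{3} = -10 ⇒ A = - \frac{32}{3}.
So b(n) = \frac{2}{3} - \frac{32 \left(-2\right)^{n}}{3}.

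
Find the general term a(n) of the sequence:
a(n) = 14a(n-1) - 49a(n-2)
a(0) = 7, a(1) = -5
Characteristic equation: x² - 14x + 49 = 0, which is (x - (7))².
Repeated root r = 7.
General solution: a(n) = (A + Bn)·(7)^n.
From a(0) = 7: A = 7.
From a(1) = -5: (A + B)·(7) = -5 ⇒ B = - \frac{54}{7}.
So a(n) = \left(7 - \frac{54 n}{7}\right) \cdot (7)^n.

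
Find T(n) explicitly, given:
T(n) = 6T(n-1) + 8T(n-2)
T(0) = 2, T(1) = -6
Characteristic equation: x² - 6x - 8 = 0.
Discriminant Δ = (6)² + 4·(8) = 68.
Roots r₁,₂ = (6 ± √68)/2, so r₁ = 3 + \sqrt{17}, r₂ = 3 - \sqrt{17}.
General solution: T(n) = A·r₁^n + B·r₂^n.
From the initial conditions, A + B = 2 and r₁A + r₂B = -6.
Since r₁ - r₂ = √68: A = (-6 - (2)r₂)/√68 = 1 - \frac{6 \sqrt{17}}{17}, and B = 2 - A = 1 + \frac{6 \sqrt{17}}{17}.
So T(n) = \left(1 - \frac{6 \sqrt{17}}{17}\right)\left(3 + \sqrt{17}\right)^n + \left(1 + \frac{6 \sqrt{17}}{17}\right)\left(3 - \sqrt{17}\right)^n.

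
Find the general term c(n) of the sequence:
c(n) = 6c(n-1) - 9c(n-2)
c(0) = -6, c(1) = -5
Characteristic equation: x² - 6x + 9 = 0, which is (x - (3))².
Repeated root r = 3.
General solution: c(n) = (A + Bn)·(3)^n.
From c(0) = -6: A = -6.
From c(1) = -5: (A + B)·(3) = -5 ⇒ B = \frac{13}{3}.
So c(n) = \left(\frac{13 n}{3} - 6\right) \cdot (3)^n.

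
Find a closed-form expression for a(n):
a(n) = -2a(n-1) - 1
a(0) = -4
First-order linear non-homogeneous.
Homogeneous solution: a_h(n) = A·(-2)^n.
Try constant particular solution a_p = K: K = -2K - 1 ⇒ K = - \frac{1}{3}.
General: a(n) = A·(-2)^n - \frac{1}{3}.
Apply a(0) = -4: A - \frac{1}{3} = -4 ⇒ A = - \frac{11}{3}.
So a(n) = - \frac{11 \left(-2\right)^{n}}{3} - \frac{1}{3}.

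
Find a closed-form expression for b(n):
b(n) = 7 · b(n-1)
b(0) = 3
Pure geometric recurrence with ratio 7.
By induction b(n) = b(0) · (7)^n = 3 \cdot 7^{n}.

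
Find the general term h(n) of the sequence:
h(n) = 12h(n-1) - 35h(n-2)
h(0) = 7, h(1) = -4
Characteristic equation: x² - 12x + 35 = 0, which factors as (x - (7))(x - (5)) = 0.
Roots r₁ = 7, r₂ = 5 (distinct).
General solution: h(n) = A·(7)^n + B·(5)^n.
From h(0) = 7: A + B = 7.
From h(1) = -4: 7A + 5B = -4.
Solving: A = - \frac{39}{2}, B = \frac{53}{2}.
So h(n) = \frac{53 \cdot 5^{n}}{2} - \frac{39 \cdot 7^{n}}{2}.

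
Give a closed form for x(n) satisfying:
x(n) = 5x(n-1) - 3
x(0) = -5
First-order linear non-homogeneous.
Homogeneous solution: x_h(n) = A·(5)^n.
Try constant particular solution x_p = K: K = 5K - 3 ⇒ K = \frac{3}{4}.
General: x(n) = A·(5)^n + \frac{3}{4}.
Apply x(0) = -5: A + \frac{3}{4} = -5 ⇒ A = - \frac{23}{4}.
So x(n) = \frac{3}{4} - \frac{23 \cdot 5^{n}}{4}.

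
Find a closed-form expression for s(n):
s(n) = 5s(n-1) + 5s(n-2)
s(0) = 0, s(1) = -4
Characteristic equation: x² - 5x - 5 = 0.
Discriminant Δ = (5)² + 4·(5) = 45.
Roots r₁,₂ = (5 ± √45)/2, so r₁ = \frac{5}{2} + \frac{3 \sqrt{5}}{2}, r₂ = \frac{5}{2} - \frac{3 \sqrt{5}}{2}.
General solution: s(n) = A·r₁^n + B·r₂^n.
From the initial conditions, A + B = 0 and r₁A + r₂B = -4.
Since r₁ - r₂ = √45: A = (-4 - (0)r₂)/√45 = - \frac{4 \sqrt{5}}{15}, and B = 0 - A = \frac{4 \sqrt{5}}{15}.
So s(n) = \left(- \frac{4 \sqrt{5}}{15}\right)\left(\frac{5}{2} + \frac{3 \sqrt{5}}{2}\right)^n + \left(\frac{4 \sqrt{5}}{15}\right)\left(\frac{5}{2} - \frac{3 \sqrt{5}}{2}\right)^n.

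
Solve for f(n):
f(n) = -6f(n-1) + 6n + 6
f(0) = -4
First-order linear with linear forcing.
Homogeneous solution: f_h(n) = A·(-6)^n.
Try particular f_p(n) = pn + q. Substituting:
  pn + q = -6(p(n-1) + q) + 6n + 6.
Matching the n-coefficient: p = -6p + 6 ⇒ p = \frac{6}{7}.
Matching constants: q = 6p - 6q + 6 ⇒ q = \frac{78}{49}.
General: f(n) = A·(-6)^n + \frac{6 n}{7} + \frac{78}{49}.
Apply f(0) = -4: A + \frac{78}{49} = -4 ⇒ A = - \frac{274}{49}.
So f(n) = - \frac{274 \left(-6\right)^{n}}{49} + \frac{6 n}{7} + \frac{78}{49}.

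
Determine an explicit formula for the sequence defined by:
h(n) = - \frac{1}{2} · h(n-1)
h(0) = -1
Pure geometric recurrence with ratio - \frac{1}{2}.
By induction h(n) = h(0) · (- \frac{1}{2})^n = - \left(- \frac{1}{2}\right)^{n}.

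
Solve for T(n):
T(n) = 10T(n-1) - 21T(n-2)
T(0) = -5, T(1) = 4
Characteristic equation: x² - 10x + 21 = 0, which factors as (x - (7))(x - (3)) = 0.
Roots r₁ = 7, r₂ = 3 (distinct).
General solution: T(n) = A·(7)^n + B·(3)^n.
From T(0) = -5: A + B = -5.
From T(1) = 4: 7A + 3B = 4.
Solving: A = \frac{19}{4}, B = - \frac{39}{4}.
So T(n) = - \frac{39 \cdot 3^{n}}{4} + \frac{19 \cdot 7^{n}}{4}.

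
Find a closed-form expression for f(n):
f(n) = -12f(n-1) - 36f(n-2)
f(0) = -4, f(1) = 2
Characteristic equation: x² + 12x + 36 = 0, which is (x - (-6))².
Repeated root r = -6.
General solution: f(n) = (A + Bn)·(-6)^n.
From f(0) = -4: A = -4.
From f(1) = 2: (A + B)·(-6) = 2 ⇒ B = \frac{11}{3}.
So f(n) = \left(\frac{11 n}{3} - 4\right) \cdot (-6)^n.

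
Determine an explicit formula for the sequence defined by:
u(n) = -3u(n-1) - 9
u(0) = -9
First-order linear non-homogeneous.
Homogeneous solution: u_h(n) = A·(-3)^n.
Try constant particular solution u_p = K: K = -3K - 9 ⇒ K = - \frac{9}{4}.
General: u(n) = A·(-3)^n - \frac{9}{4}.
Apply u(0) = -9: A - \frac{9}{4} = -9 ⇒ A = - \frac{27}{4}.
So u(n) = - \frac{27 \left(-3\right)^{n}}{4} - \frac{9}{4}.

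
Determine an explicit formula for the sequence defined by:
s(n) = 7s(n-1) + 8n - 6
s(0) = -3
First-order linear with linear forcing.
Homogeneous solution: s_h(n) = A·(7)^n.
Try particular s_p(n) = pn + q. Substituting:
  pn + q = 7(p(n-1) + q) + 8n - 6.
Matching the n-coefficient: p = 7p + 8 ⇒ p = - \frac{4}{3}.
Matching constants: q = -7p + 7q - 6 ⇒ q = - \frac{5}{9}.
General: s(n) = A·(7)^n - \frac{4 n}{3} - \frac{5}{9}.
Apply s(0) = -3: A - \frac{5}{9} = -3 ⇒ A = - \frac{22}{9}.
So s(n) = - \frac{22 \cdot 7^{n}}{9} - \frac{4 n}{3} - \frac{5}{9}.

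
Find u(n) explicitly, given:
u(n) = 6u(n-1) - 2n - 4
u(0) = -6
First-order linear with linear forcing.
Homogeneous solution: u_h(n) = A·(6)^n.
Try particular u_p(n) = pn + q. Substituting:
  pn + q = 6(p(n-1) + q) - 2n - 4.
Matching the n-coefficient: p = 6p - 2 ⇒ p = \frac{2}{5}.
Matching constants: q = -6p + 6q - 4 ⇒ q = \frac{32}{25}.
General: u(n) = A·(6)^n + \frac{2 n}{5} + \frac{32}{25}.
Apply u(0) = -6: A + \frac{32}{25} = -6 ⇒ A = - \frac{182}{25}.
So u(n) = - \frac{182 \cdot 6^{n}}{25} + \frac{2 n}{5} + \frac{32}{25}.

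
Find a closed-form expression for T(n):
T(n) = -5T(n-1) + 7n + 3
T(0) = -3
First-order linear with linear forcing.
Homogeneous solution: T_h(n) = A·(-5)^n.
Try particular T_p(n) = pn + q. Substituting:
  pn + q = -5(p(n-1) + q) + 7n + 3.
Matching the n-coefficient: p = -5p + 7 ⇒ p = \frac{7}{6}.
Matching constants: q = 5p - 5q + 3 ⇒ q = \frac{53}{36}.
General: T(n) = A·(-5)^n + \frac{7 n}{6} + \frac{53}{36}.
Apply T(0) = -3: A + \frac{53}{36} = -3 ⇒ A = - \frac{161}{36}.
So T(n) = - \frac{161 \left(-5\right)^{n}}{36} + \frac{7 n}{6} + \frac{53}{36}.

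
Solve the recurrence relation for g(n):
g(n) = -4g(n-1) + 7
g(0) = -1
First-order linear non-homogeneous.
Homogeneous solution: g_h(n) = A·(-4)^n.
Try constant particular solution g_p = K: K = -4K + 7 ⇒ K = \frac{7}{5}.
General: g(n) = A·(-4)^n + \frac{7}{5}.
Apply g(0) = -1: A + \frac{7}{5} = -1 ⇒ A = - \frac{12}{5}.
So g(n) = \frac{7}{5} - \frac{12 \left(-4\right)^{n}}{5}.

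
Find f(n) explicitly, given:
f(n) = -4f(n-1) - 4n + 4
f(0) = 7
First-order linear with linear forcing.
Homogeneous solution: f_h(n) = A·(-4)^n.
Try particular f_p(n) = pn + q. Substituting:
  pn + q = -4(p(n-1) + q) - 4n + 4.
Matching the n-coefficient: p = -4p - 4 ⇒ p = - \frac{4}{5}.
Matching constants: q = 4p - 4q + 4 ⇒ q = \frac{4}{25}.
General: f(n) = A·(-4)^n - \frac{4 n}{5} + \frac{4}{25}.
Apply f(0) = 7: A + \frac{4}{25} = 7 ⇒ A = \frac{171}{25}.
So f(n) = \frac{171 \left(-4\right)^{n}}{25} - \frac{4 n}{5} + \frac{4}{25}.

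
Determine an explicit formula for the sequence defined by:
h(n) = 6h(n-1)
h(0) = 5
This is a homogeneous first-order recurrence with ratio 6.
By induction h(n) = h(0) · (6)^n = 5 \cdot 6^{n}.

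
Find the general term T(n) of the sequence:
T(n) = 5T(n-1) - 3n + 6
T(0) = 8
First-order linear with linear forcing.
Homogeneous solution: T_h(n) = A·(5)^n.
Try particular T_p(n) = pn + q. Substituting:
  pn + q = 5(p(n-1) + q) - 3n + 6.
Matching the n-coefficient: p = 5p - 3 ⇒ p = \frac{3}{4}.
Matching constants: q = -5p + 5q + 6 ⇒ q = - \frac{9}{16}.
General: T(n) = A·(5)^n + \frac{3 n}{4} - \frac{9}{16}.
Apply T(0) = 8: A - \frac{9}{16} = 8 ⇒ A = \frac{137}{16}.
So T(n) = \frac{137 \cdot 5^{n}}{16} + \frac{3 n}{4} - \frac{9}{16}.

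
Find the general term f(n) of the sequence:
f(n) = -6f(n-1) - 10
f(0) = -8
First-order linear non-homogeneous.
Homogeneous solution: f_h(n) = A·(-6)^n.
Try constant particular solution f_p = K: K = -6K - 10 ⇒ K = - \frac{10}{7}.
General: f(n) = A·(-6)^n - \frac{10}{7}.
Apply f(0) = -8: A - \frac{10}{7} = -8 ⇒ A = - \frac{46}{7}.
So f(n) = - \frac{46 \left(-6\right)^{n}}{7} - \frac{10}{7}.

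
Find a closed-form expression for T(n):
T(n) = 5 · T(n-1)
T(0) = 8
Pure geometric recurrence with ratio 5.
By induction T(n) = T(0) · (5)^n = 8 \cdot 5^{n}.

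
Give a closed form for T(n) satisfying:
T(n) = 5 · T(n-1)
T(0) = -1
Pure geometric recurrence with ratio 5.
By induction T(n) = T(0) · (5)^n = - 5^{n}.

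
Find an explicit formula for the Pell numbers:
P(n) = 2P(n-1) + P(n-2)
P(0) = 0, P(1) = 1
This is the Pell sequence.
Characteristic equation: x² - 2x - 1 = 0; roots r₁ = 1 + \sqrt{2}, r₂ = 1 - \sqrt{2}.
General: P(n) = A·r₁^n + B·r₂^n. Solving with P(0)=0, P(1)=1 gives A = \frac{\sqrt{2}}{4}, B = - \frac{\sqrt{2}}{4}.
So P(n) = \frac{\sqrt{2} \left(- \left(1 - \sqrt{2}\right)^{n} + \left(1 + \sqrt{2}\right)^{n}\right)}{4}.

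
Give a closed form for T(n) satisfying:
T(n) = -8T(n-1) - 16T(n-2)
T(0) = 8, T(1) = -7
Characteristic equation: x² + 8x + 16 = 0, which is (x - (-4))².
Repeated root r = -4.
General solution: T(n) = (A + Bn)·(-4)^n.
From T(0) = 8: A = 8.
From T(1) = -7: (A + B)·(-4) = -7 ⇒ B = - \frac{25}{4}.
So T(n) = \left(8 - \frac{25 n}{4}\right) \cdot (-4)^n.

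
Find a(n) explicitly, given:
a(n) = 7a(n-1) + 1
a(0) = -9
First-order linear non-homogeneous.
Homogeneous solution: a_h(n) = A·(7)^n.
Try constant particular solution a_p = K: K = 7K + 1 ⇒ K = - \frac{1}{6}.
General: a(n) = A·(7)^n - \frac{1}{6}.
Apply a(0) = -9: A - \frac{1}{6} = -9 ⇒ A = - \frac{53}{6}.
So a(n) = - \frac{53 \cdot 7^{n}}{6} - \frac{1}{6}.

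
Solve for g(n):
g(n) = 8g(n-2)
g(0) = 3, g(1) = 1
Characteristic equation: x² - 8 = 0.
Discriminant Δ = (0)² + 4·(8) = 32.
Roots r₁,₂ = (0 ± √32)/2, so r₁ = 2 \sqrt{2}, r₂ = - 2 \sqrt{2}.
General solution: g(n) = A·r₁^n + B·r₂^n.
From the initial conditions, A + B = 3 and r₁A + r₂B = 1.
Since r₁ - r₂ = √32: A = (1 - (3)r₂)/√32 = \frac{\sqrt{2}}{8} + \frac{3}{2}, and B = 3 - A = \frac{3}{2} - \frac{\sqrt{2}}{8}.
So g(n) = \left(\frac{\sqrt{2}}{8} + \frac{3}{2}\right)\left(2 \sqrt{2}\right)^n + \left(\frac{3}{2} - \frac{\sqrt{2}}{8}\right)\left(- 2 \sqrt{2}\right)^n.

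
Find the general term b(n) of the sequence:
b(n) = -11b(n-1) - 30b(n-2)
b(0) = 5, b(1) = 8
Characteristic equation: x² + 11x + 30 = 0, which factors as (x - (-5))(x - (-6)) = 0.
Roots r₁ = -5, r₂ = -6 (distinct).
General solution: b(n) = A·(-5)^n + B·(-6)^n.
From b(0) = 5: A + B = 5.
From b(1) = 8: -5A - 6B = 8.
Solving: A = 38, B = -33.
So b(n) = 38 \left(-5\right)^{n} - 33 \left(-6\right)^{n}.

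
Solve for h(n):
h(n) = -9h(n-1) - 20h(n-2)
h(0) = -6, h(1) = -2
Characteristic equation: x² + 9x + 20 = 0, which factors as (x - (-4))(x - (-5)) = 0.
Roots r₁ = -4, r₂ = -5 (distinct).
General solution: h(n) = A·(-4)^n + B·(-5)^n.
From h(0) = -6: A + B = -6.
From h(1) = -2: -4A - 5B = -2.
Solving: A = -32, B = 26.
So h(n) = - 32 \left(-4\right)^{n} + 26 \left(-5\right)^{n}.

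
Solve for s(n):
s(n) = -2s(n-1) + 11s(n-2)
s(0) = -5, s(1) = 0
Characteristic equation: x² + 2x - 11 = 0.
Discriminant Δ = (-2)² + 4·(11) = 48.
Roots r₁,₂ = (-2 ± √48)/2, so r₁ = -1 + 2 \sqrt{3}, r₂ = - 2 \sqrt{3} - 1.
General solution: s(n) = A·r₁^n + B·r₂^n.
From the initial conditions, A + B = -5 and r₁A + r₂B = 0.
Since r₁ - r₂ = √48: A = (0 - (-5)r₂)/√48 = - \frac{5}{2} - \frac{5 \sqrt{3}}{12}, and B = -5 - A = - \frac{5}{2} + \frac{5 \sqrt{3}}{12}.
So s(n) = \left(- \frac{5}{2} - \frac{5 \sqrt{3}}{12}\right)\left(-1 + 2 \sqrt{3}\right)^n + \left(- \frac{5}{2} + \frac{5 \sqrt{3}}{12}\right)\left(- 2 \sqrt{3} - 1\right)^n.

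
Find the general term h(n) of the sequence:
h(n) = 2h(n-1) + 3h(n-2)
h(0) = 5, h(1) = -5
Characteristic equation: x² - 2x - 3 = 0, which factors as (x - (-1))(x - (3)) = 0.
Roots r₁ = -1, r₂ = 3 (distinct).
General solution: h(n) = A·(-1)^n + B·(3)^n.
From h(0) = 5: A + B = 5.
From h(1) = -5: -A + 3B = -5.
Solving: A = 5, B = 0.
So h(n) = 5 \left(-1\right)^{n}.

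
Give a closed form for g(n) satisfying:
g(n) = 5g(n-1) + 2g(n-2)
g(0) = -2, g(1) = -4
Characteristic equation: x² - 5x - 2 = 0.
Discriminant Δ = (5)² + 4·(2) = 33.
Roots r₁,₂ = (5 ± √33)/2, so r₁ = \frac{5}{2} + \frac{\sqrt{33}}{2}, r₂ = \frac{5}{2} - \frac{\sqrt{33}}{2}.
General solution: g(n) = A·r₁^n + B·r₂^n.
From the initial conditions, A + B = -2 and r₁A + r₂B = -4.
Since r₁ - r₂ = √33: A = (-4 - (-2)r₂)/√33 = -1 + \frac{\sqrt{33}}{33}, and B = -2 - A = -1 - \frac{\sqrt{33}}{33}.
So g(n) = \left(-1 + \frac{\sqrt{33}}{33}\right)\left(\frac{5}{2} + \frac{\sqrt{33}}{2}\right)^n + \left(-1 - \frac{\sqrt{33}}{33}\right)\left(\frac{5}{2} - \frac{\sqrt{33}}{2}\right)^n.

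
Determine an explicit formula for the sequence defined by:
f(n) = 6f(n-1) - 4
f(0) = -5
First-order linear non-homogeneous.
Homogeneous solution: f_h(n) = A·(6)^n.
Try constant particular solution f_p = K: K = 6K - 4 ⇒ K = \frac{4}{5}.
General: f(n) = A·(6)^n + \frac{4}{5}.
Apply f(0) = -5: A + \frac{4}{5} = -5 ⇒ A = - \frac{29}{5}.
So f(n) = \frac{4}{5} - \frac{29 \cdot 6^{n}}{5}.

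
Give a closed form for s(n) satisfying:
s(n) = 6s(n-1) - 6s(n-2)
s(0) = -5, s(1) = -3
Characteristic equation: x² - 6x + 6 = 0.
Discriminant Δ = (6)² + 4·(-6) = 12.
Roots r₁,₂ = (6 ± √12)/2, so r₁ = \sqrt{3} + 3, r₂ = 3 - \sqrt{3}.
General solution: s(n) = A·r₁^n + B·r₂^n.
From the initial conditions, A + B = -5 and r₁A + r₂B = -3.
Since r₁ - r₂ = √12: A = (-3 - (-5)r₂)/√12 = - \frac{5}{2} + 2 \sqrt{3}, and B = -5 - A = - 2 \sqrt{3} - \frac{5}{2}.
So s(n) = \left(- \frac{5}{2} + 2 \sqrt{3}\right)\left(\sqrt{3} + 3\right)^n + \left(- 2 \sqrt{3} - \frac{5}{2}\right)\left(3 - \sqrt{3}\right)^n.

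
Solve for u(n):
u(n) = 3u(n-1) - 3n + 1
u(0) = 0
First-order linear with linear forcing.
Homogeneous solution: u_h(n) = A·(3)^n.
Try particular u_p(n) = pn + q. Substituting:
  pn + q = 3(p(n-1) + q) - 3n + 1.
Matching the n-coefficient: p = 3p - 3 ⇒ p = \frac{3}{2}.
Matching constants: q = -3p + 3q + 1 ⇒ q = \frac{7}{4}.
General: u(n) = A·(3)^n + \frac{3 n}{2} + \frac{7}{4}.
Apply u(0) = 0: A + \frac{7}{4} = 0 ⇒ A = - \frac{7}{4}.
So u(n) = - \frac{7 \cdot 3^{n}}{4} + \frac{3 n}{2} + \frac{7}{4}.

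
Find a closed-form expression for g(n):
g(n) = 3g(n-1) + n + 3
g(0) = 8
First-order linear with linear forcing.
Homogeneous solution: g_h(n) = A·(3)^n.
Try particular g_p(n) = pn + q. Substituting:
  pn + q = 3(p(n-1) + q) + n + 3.
Matching the n-coefficient: p = 3p + 1 ⇒ p = - \frac{1}{2}.
Matching constants: q = -3p + 3q + 3 ⇒ q = - \frac{9}{4}.
General: g(n) = A·(3)^n - \frac{n}{2} - \frac{9}{4}.
Apply g(0) = 8: A - \frac{9}{4} = 8 ⇒ A = \frac{41}{4}.
So g(n) = \frac{41 \cdot 3^{n}}{4} - \frac{n}{2} - \frac{9}{4}.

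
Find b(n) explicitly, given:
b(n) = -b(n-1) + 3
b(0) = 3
First-order linear non-homogeneous.
Homogeneous solution: b_h(n) = A·(-1)^n.
Try constant particular solution b_p = K: K = -K + 3 ⇒ K = \frac{3}{2}.
General: b(n) = A·(-1)^n + \frac{3}{2}.
Apply b(0) = 3: A + \frac{3}{2} = 3 ⇒ A = \frac{3}{2}.
So b(n) = \frac{3 \left(-1\right)^{n}}{2} + \frac{3}{2}.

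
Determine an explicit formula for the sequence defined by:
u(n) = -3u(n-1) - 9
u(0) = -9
First-order linear non-homogeneous.
Homogeneous solution: u_h(n) = A·(-3)^n.
Try constant particular solution u_p = K: K = -3K - 9 ⇒ K = - \frac{9}{4}.
General: u(n) = A·(-3)^n - \frac{9}{4}.
Apply u(0) = -9: A - \frac{9}{4} = -9 ⇒ A = - \frac{27}{4}.
So u(n) = - \frac{27 \left(-3\right)^{n}}{4} - \frac{9}{4}.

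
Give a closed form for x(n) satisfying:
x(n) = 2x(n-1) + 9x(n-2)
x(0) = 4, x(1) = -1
Characteristic equation: x² - 2x - 9 = 0.
Discriminant Δ = (2)² + 4·(9) = 40.
Roots r₁,₂ = (2 ± √40)/2, so r₁ = 1 + \sqrt{10}, r₂ = 1 - \sqrt{10}.
General solution: x(n) = A·r₁^n + B·r₂^n.
From the initial conditions, A + B = 4 and r₁A + r₂B = -1.
Since r₁ - r₂ = √40: A = (-1 - (4)r₂)/√40 = 2 - \frac{\sqrt{10}}{4}, and B = 4 - A = \frac{\sqrt{10}}{4} + 2.
So x(n) = \left(2 - \frac{\sqrt{10}}{4}\right)\left(1 + \sqrt{10}\right)^n + \left(\frac{\sqrt{10}}{4} + 2\right)\left(1 - \sqrt{10}\right)^n.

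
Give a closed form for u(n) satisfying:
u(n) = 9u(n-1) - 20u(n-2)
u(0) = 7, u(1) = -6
Characteristic equation: x² - 9x + 20 = 0, which factors as (x - (5))(x - (4)) = 0.
Roots r₁ = 5, r₂ = 4 (distinct).
General solution: u(n) = A·(5)^n + B·(4)^n.
From u(0) = 7: A + B = 7.
From u(1) = -6: 5A + 4B = -6.
Solving: A = -34, B = 41.
So u(n) = 41 \cdot 4^{n} - 34 \cdot 5^{n}.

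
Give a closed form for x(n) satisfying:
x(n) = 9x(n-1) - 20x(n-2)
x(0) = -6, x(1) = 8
Characteristic equation: x² - 9x + 20 = 0, which factors as (x - (4))(x - (5)) = 0.
Roots r₁ = 4, r₂ = 5 (distinct).
General solution: x(n) = A·(4)^n + B·(5)^n.
From x(0) = -6: A + B = -6.
From x(1) = 8: 4A + 5B = 8.
Solving: A = -38, B = 32.
So x(n) = - 38 \cdot 4^{n} + 32 \cdot 5^{n}.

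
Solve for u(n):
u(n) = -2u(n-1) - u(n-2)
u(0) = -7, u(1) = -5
Characteristic equation: x² + 2x + 1 = 0, which is (x - (-1))².
Repeated root r = -1.
General solution: u(n) = (A + Bn)·(-1)^n.
From u(0) = -7: A = -7.
From u(1) = -5: (A + B)·(-1) = -5 ⇒ B = 12.
So u(n) = \left(12 n - 7\right) \cdot (-1)^n.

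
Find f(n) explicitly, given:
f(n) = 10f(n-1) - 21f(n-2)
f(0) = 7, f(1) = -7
Characteristic equation: x² - 10x + 21 = 0, which factors as (x - (7))(x - (3)) = 0.
Roots r₁ = 7, r₂ = 3 (distinct).
General solution: f(n) = A·(7)^n + B·(3)^n.
From f(0) = 7: A + B = 7.
From f(1) = -7: 7A + 3B = -7.
Solving: A = -7, B = 14.
So f(n) = 14 \cdot 3^{n} - 7 \cdot 7^{n}.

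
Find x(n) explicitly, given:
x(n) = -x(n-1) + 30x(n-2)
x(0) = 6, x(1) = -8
Characteristic equation: x² + x - 30 = 0, which factors as (x - (-6))(x - (5)) = 0.
Roots r₁ = -6, r₂ = 5 (distinct).
General solution: x(n) = A·(-6)^n + B·(5)^n.
From x(0) = 6: A + B = 6.
From x(1) = -8: -6A + 5B = -8.
Solving: A = \frac{38}{11}, B = \frac{28}{11}.
So x(n) = \frac{38 \left(-6\right)^{n}}{11} + \frac{28 \cdot 5^{n}}{11}.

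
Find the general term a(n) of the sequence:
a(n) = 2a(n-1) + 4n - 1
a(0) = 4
First-order linear with linear forcing.
Homogeneous solution: a_h(n) = A·(2)^n.
Try particular a_p(n) = pn + q. Substituting:
  pn + q = 2(p(n-1) + q) + 4n - 1.
Matching the n-coefficient: p = 2p + 4 ⇒ p = -4.
Matching constants: q = -2p + 2q - 1 ⇒ q = -7.
General: a(n) = A·(2)^n - 4 n - 7.
Apply a(0) = 4: A - 7 = 4 ⇒ A = 11.
So a(n) = 11 \cdot 2^{n} - 4 n - 7.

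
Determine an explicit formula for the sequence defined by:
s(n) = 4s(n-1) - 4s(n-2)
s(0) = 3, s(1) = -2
Characteristic equation: x² - 4x + 4 = 0, which is (x - (2))².
Repeated root r = 2.
General solution: s(n) = (A + Bn)·(2)^n.
From s(0) = 3: A = 3.
From s(1) = -2: (A + B)·(2) = -2 ⇒ B = -4.
So s(n) = \left(3 - 4 n\right) \cdot (2)^n.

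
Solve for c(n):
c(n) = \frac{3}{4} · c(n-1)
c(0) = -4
Pure geometric recurrence with ratio \frac{3}{4}.
By induction c(n) = c(0) · (\frac{3}{4})^n = - 4 \left(\frac{3}{4}\right)^{n}.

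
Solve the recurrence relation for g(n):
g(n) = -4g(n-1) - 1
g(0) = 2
First-order linear non-homogeneous.
Homogeneous solution: g_h(n) = A·(-4)^n.
Try constant particular solution g_p = K: K = -4K - 1 ⇒ K = - \frac{1}{5}.
General: g(n) = A·(-4)^n - \frac{1}{5}.
Apply g(0) = 2: A - \frac{1}{5} = 2 ⇒ A = \frac{11}{5}.
So g(n) = \frac{11 \left(-4\right)^{n}}{5} - \frac{1}{5}.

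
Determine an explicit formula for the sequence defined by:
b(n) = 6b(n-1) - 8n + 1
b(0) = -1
First-order linear with linear forcing.
Homogeneous solution: b_h(n) = A·(6)^n.
Try particular b_p(n) = pn + q. Substituting:
  pn + q = 6(p(n-1) + q) - 8n + 1.
Matching the n-coefficient: p = 6p - 8 ⇒ p = \frac{8}{5}.
Matching constants: q = -6p + 6q + 1 ⇒ q = \frac{43}{25}.
General: b(n) = A·(6)^n + \frac{8 n}{5} + \frac{43}{25}.
Apply b(0) = -1: A + \frac{43}{25} = -1 ⇒ A = - \frac{68}{25}.
So b(n) = - \frac{68 \cdot 6^{n}}{25} + \frac{8 n}{5} + \frac{43}{25}.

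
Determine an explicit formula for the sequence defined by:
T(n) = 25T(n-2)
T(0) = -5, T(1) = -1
Characteristic equation: x² - 25 = 0, which factors as (x - (-5))(x - (5)) = 0.
Roots r₁ = -5, r₂ = 5 (distinct).
General solution: T(n) = A·(-5)^n + B·(5)^n.
From T(0) = -5: A + B = -5.
From T(1) = -1: -5A + 5B = -1.
Solving: A = - \frac{12}{5}, B = - \frac{13}{5}.
So T(n) = - \frac{12 \left(-5\right)^{n}}{5} - \frac{13 \cdot 5^{n}}{5}.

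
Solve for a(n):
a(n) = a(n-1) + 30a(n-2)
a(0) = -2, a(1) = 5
Characteristic equation: x² - x - 30 = 0, which factors as (x - (-5))(x - (6)) = 0.
Roots r₁ = -5, r₂ = 6 (distinct).
General solution: a(n) = A·(-5)^n + B·(6)^n.
From a(0) = -2: A + B = -2.
From a(1) = 5: -5A + 6B = 5.
Solving: A = - \frac{17}{11}, B = - \frac{5}{11}.
So a(n) = - \frac{17 \left(-5\right)^{n}}{11} - \frac{5 \cdot 6^{n}}{11}.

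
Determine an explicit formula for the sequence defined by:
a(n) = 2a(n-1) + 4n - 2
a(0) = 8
First-order linear with linear forcing.
Homogeneous solution: a_h(n) = A·(2)^n.
Try particular a_p(n) = pn + q. Substituting:
  pn + q = 2(p(n-1) + q) + 4n - 2.
Matching the n-coefficient: p = 2p + 4 ⇒ p = -4.
Matching constants: q = -2p + 2q - 2 ⇒ q = -6.
General: a(n) = A·(2)^n - 4 n - 6.
Apply a(0) = 8: A - 6 = 8 ⇒ A = 14.
So a(n) = 14 \cdot 2^{n} - 4 n - 6.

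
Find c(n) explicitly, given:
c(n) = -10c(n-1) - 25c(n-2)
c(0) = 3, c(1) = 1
Characteristic equation: x² + 10x + 25 = 0, which is (x - (-5))².
Repeated root r = -5.
General solution: c(n) = (A + Bn)·(-5)^n.
From c(0) = 3: A = 3.
From c(1) = 1: (A + B)·(-5) = 1 ⇒ B = - \frac{16}{5}.
So c(n) = \left(3 - \frac{16 n}{5}\right) \cdot (-5)^n.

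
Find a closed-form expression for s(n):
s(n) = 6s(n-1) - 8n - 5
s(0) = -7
First-order linear with linear forcing.
Homogeneous solution: s_h(n) = A·(6)^n.
Try particular s_p(n) = pn + q. Substituting:
  pn + q = 6(p(n-1) + q) - 8n - 5.
Matching the n-coefficient: p = 6p - 8 ⇒ p = \frac{8}{5}.
Matching constants: q = -6p + 6q - 5 ⇒ q = \frac{73}{25}.
General: s(n) = A·(6)^n + \frac{8 n}{5} + \frac{73}{25}.
Apply s(0) = -7: A + \frac{73}{25} = -7 ⇒ A = - \frac{248}{25}.
So s(n) = - \frac{248 \cdot 6^{n}}{25} + \frac{8 n}{5} + \frac{73}{25}.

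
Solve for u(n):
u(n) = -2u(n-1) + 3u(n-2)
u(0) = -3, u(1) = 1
Characteristic equation: x² + 2x - 3 = 0, which factors as (x - (-3))(x - (1)) = 0.
Roots r₁ = -3, r₂ = 1 (distinct).
General solution: u(n) = A·(-3)^n + B·(1)^n.
From u(0) = -3: A + B = -3.
From u(1) = 1: -3A + B = 1.
Solving: A = -1, B = -2.
So u(n) = - \left(-3\right)^{n} - 2.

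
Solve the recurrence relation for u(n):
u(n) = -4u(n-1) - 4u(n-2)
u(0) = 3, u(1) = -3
Characteristic equation: x² + 4x + 4 = 0, which is (x - (-2))².
Repeated root r = -2.
General solution: u(n) = (A + Bn)·(-2)^n.
From u(0) = 3: A = 3.
From u(1) = -3: (A + B)·(-2) = -3 ⇒ B = - \frac{3}{2}.
So u(n) = \left(3 - \frac{3 n}{2}\right) \cdot (-2)^n.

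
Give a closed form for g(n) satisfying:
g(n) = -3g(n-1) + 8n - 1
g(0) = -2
First-order linear with linear forcing.
Homogeneous solution: g_h(n) = A·(-3)^n.
Try particular g_p(n) = pn + q. Substituting:
  pn + q = -3(p(n-1) + q) + 8n - 1.
Matching the n-coefficient: p = -3p + 8 ⇒ p = 2.
Matching constants: q = 3p - 3q - 1 ⇒ q = \frac{5}{4}.
General: g(n) = A·(-3)^n + 2 n + \frac{5}{4}.
Apply g(0) = -2: A + \frac{5}{4} = -2 ⇒ A = - \frac{13}{4}.
So g(n) = - \frac{13 \left(-3\right)^{n}}{4} + 2 n + \frac{5}{4}.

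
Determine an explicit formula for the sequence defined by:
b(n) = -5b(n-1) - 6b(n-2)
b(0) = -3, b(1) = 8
Characteristic equation: x² + 5x + 6 = 0, which factors as (x - (-2))(x - (-3)) = 0.
Roots r₁ = -2, r₂ = -3 (distinct).
General solution: b(n) = A·(-2)^n + B·(-3)^n.
From b(0) = -3: A + B = -3.
From b(1) = 8: -2A - 3B = 8.
Solving: A = -1, B = -2.
So b(n) = - \left(-2\right)^{n} - 2 \left(-3\right)^{n}.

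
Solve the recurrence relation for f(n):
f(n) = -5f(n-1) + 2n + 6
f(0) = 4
First-order linear with linear forcing.
Homogeneous solution: f_h(n) = A·(-5)^n.
Try particular f_p(n) = pn + q. Substituting:
  pn + q = -5(p(n-1) + q) + 2n + 6.
Matching the n-coefficient: p = -5p + 2 ⇒ p = \frac{1}{3}.
Matching constants: q = 5p - 5q + 6 ⇒ q = \frac{23}{18}.
General: f(n) = A·(-5)^n + \frac{n}{3} + \frac{23}{18}.
Apply f(0) = 4: A + \frac{23}{18} = 4 ⇒ A = \frac{49}{18}.
So f(n) = \frac{49 \left(-5\right)^{n}}{18} + \frac{n}{3} + \frac{23}{18}.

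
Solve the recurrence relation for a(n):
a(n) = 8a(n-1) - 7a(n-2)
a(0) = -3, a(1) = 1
Characteristic equation: x² - 8x + 7 = 0, which factors as (x - (7))(x - (1)) = 0.
Roots r₁ = 7, r₂ = 1 (distinct).
General solution: a(n) = A·(7)^n + B·(1)^n.
From a(0) = -3: A + B = -3.
From a(1) = 1: 7A + B = 1.
Solving: A = \frac{2}{3}, B = - \frac{11}{3}.
So a(n) = \frac{2 \cdot 7^{n}}{3} - \frac{11}{3}.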